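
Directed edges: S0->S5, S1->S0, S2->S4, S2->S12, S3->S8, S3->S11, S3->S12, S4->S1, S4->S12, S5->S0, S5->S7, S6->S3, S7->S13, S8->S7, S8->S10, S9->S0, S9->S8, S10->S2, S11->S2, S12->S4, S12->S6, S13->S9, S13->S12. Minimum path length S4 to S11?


BFS layer-by-layer from S4:
  dist 0: {S4}
  dist 1: {S1, S12}
  dist 2: {S0, S6}
  dist 3: {S3, S5}
  dist 4: {S7, S8, S11}
  -> S11 reached at distance 4
Shortest path length = 4

4


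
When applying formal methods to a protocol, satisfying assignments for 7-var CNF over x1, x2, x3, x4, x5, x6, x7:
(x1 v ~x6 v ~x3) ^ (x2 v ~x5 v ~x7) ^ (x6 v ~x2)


CNF with 3 clauses over 7 vars (128 assignments).
An assignment satisfies CNF iff every clause has >=1 true literal.
Check each row (bits = x1,x2,x3,x4,x5,x6,x7; clause T/F shown):
  row 0 [0000000]: clauses=TTT -> 1
  row 1 [0000001]: clauses=TTT -> 1
  row 2 [0000010]: clauses=TTT -> 1
  row 3 [0000011]: clauses=TTT -> 1
  row 4 [0000100]: clauses=TTT -> 1
  (every remaining row is evaluated the same way; all 128 results are listed next)
Full result column, 8 rows per line (x1,x2,x3,x4 fixed per line; x5,x6,x7 runs 000..111 left to right):
  rows 0-7 [x1,x2,x3,x4=0000]: 11111010  (ones: 6)
  rows 8-15 [x1,x2,x3,x4=0001]: 11111010  (ones: 6)
  rows 16-23 [x1,x2,x3,x4=0010]: 11001000  (ones: 3)
  rows 24-31 [x1,x2,x3,x4=0011]: 11001000  (ones: 3)
  rows 32-39 [x1,x2,x3,x4=0100]: 00110011  (ones: 4)
  rows 40-47 [x1,x2,x3,x4=0101]: 00110011  (ones: 4)
  rows 48-55 [x1,x2,x3,x4=0110]: 00000000  (ones: 0)
  rows 56-63 [x1,x2,x3,x4=0111]: 00000000  (ones: 0)
  rows 64-71 [x1,x2,x3,x4=1000]: 11111010  (ones: 6)
  rows 72-79 [x1,x2,x3,x4=1001]: 11111010  (ones: 6)
  rows 80-87 [x1,x2,x3,x4=1010]: 11111010  (ones: 6)
  rows 88-95 [x1,x2,x3,x4=1011]: 11111010  (ones: 6)
  rows 96-103 [x1,x2,x3,x4=1100]: 00110011  (ones: 4)
  rows 104-111 [x1,x2,x3,x4=1101]: 00110011  (ones: 4)
  rows 112-119 [x1,x2,x3,x4=1110]: 00110011  (ones: 4)
  rows 120-127 [x1,x2,x3,x4=1111]: 00110011  (ones: 4)
Satisfying assignments = 6+6+3+3+4+4+0+0+6+6+6+6+4+4+4+4 = 66

66


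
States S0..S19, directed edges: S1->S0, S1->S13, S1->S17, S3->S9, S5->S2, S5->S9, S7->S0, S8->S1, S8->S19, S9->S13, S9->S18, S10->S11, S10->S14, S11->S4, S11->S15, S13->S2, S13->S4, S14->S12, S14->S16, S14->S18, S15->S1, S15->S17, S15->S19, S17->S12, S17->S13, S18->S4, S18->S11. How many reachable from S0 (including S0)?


BFS from S0:
  layer 0: {S0}
Reachable set: {S0}
Count = 1

1


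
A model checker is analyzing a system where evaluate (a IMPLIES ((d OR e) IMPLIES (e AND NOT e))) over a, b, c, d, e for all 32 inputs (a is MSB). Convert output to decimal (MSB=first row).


Formula: (a IMPLIES ((d OR e) IMPLIES (e AND NOT e))) over a, b, c, d, e (32 rows)
Evaluate each row (bits = a,b,c,d,e, MSB first):
  row 0 [00000]: (0 IMPLIES ((0 OR 0) IMPLIES (0 AND NOT 0))) -> 1
  row 1 [00001]: (0 IMPLIES ((0 OR 1) IMPLIES (1 AND NOT 1))) -> 1
  row 2 [00010]: (0 IMPLIES ((1 OR 0) IMPLIES (0 AND NOT 0))) -> 1
  row 3 [00011]: (0 IMPLIES ((1 OR 1) IMPLIES (1 AND NOT 1))) -> 1
  row 4 [00100]: (0 IMPLIES ((0 OR 0) IMPLIES (0 AND NOT 0))) -> 1
  row 5 [00101]: (0 IMPLIES ((0 OR 1) IMPLIES (1 AND NOT 1))) -> 1
  row 6 [00110]: (0 IMPLIES ((1 OR 0) IMPLIES (0 AND NOT 0))) -> 1
  row 7 [00111]: (0 IMPLIES ((1 OR 1) IMPLIES (1 AND NOT 1))) -> 1
  row 8 [01000]: (0 IMPLIES ((0 OR 0) IMPLIES (0 AND NOT 0))) -> 1
  row 9 [01001]: (0 IMPLIES ((0 OR 1) IMPLIES (1 AND NOT 1))) -> 1
  row 10 [01010]: (0 IMPLIES ((1 OR 0) IMPLIES (0 AND NOT 0))) -> 1
  row 11 [01011]: (0 IMPLIES ((1 OR 1) IMPLIES (1 AND NOT 1))) -> 1
  row 12 [01100]: (0 IMPLIES ((0 OR 0) IMPLIES (0 AND NOT 0))) -> 1
  row 13 [01101]: (0 IMPLIES ((0 OR 1) IMPLIES (1 AND NOT 1))) -> 1
  row 14 [01110]: (0 IMPLIES ((1 OR 0) IMPLIES (0 AND NOT 0))) -> 1
  row 15 [01111]: (0 IMPLIES ((1 OR 1) IMPLIES (1 AND NOT 1))) -> 1
  row 16 [10000]: (1 IMPLIES ((0 OR 0) IMPLIES (0 AND NOT 0))) -> 1
  row 17 [10001]: (1 IMPLIES ((0 OR 1) IMPLIES (1 AND NOT 1))) -> 0
  row 18 [10010]: (1 IMPLIES ((1 OR 0) IMPLIES (0 AND NOT 0))) -> 0
  row 19 [10011]: (1 IMPLIES ((1 OR 1) IMPLIES (1 AND NOT 1))) -> 0
  row 20 [10100]: (1 IMPLIES ((0 OR 0) IMPLIES (0 AND NOT 0))) -> 1
  row 21 [10101]: (1 IMPLIES ((0 OR 1) IMPLIES (1 AND NOT 1))) -> 0
  row 22 [10110]: (1 IMPLIES ((1 OR 0) IMPLIES (0 AND NOT 0))) -> 0
  row 23 [10111]: (1 IMPLIES ((1 OR 1) IMPLIES (1 AND NOT 1))) -> 0
  row 24 [11000]: (1 IMPLIES ((0 OR 0) IMPLIES (0 AND NOT 0))) -> 1
  row 25 [11001]: (1 IMPLIES ((0 OR 1) IMPLIES (1 AND NOT 1))) -> 0
  row 26 [11010]: (1 IMPLIES ((1 OR 0) IMPLIES (0 AND NOT 0))) -> 0
  row 27 [11011]: (1 IMPLIES ((1 OR 1) IMPLIES (1 AND NOT 1))) -> 0
  row 28 [11100]: (1 IMPLIES ((0 OR 0) IMPLIES (0 AND NOT 0))) -> 1
  row 29 [11101]: (1 IMPLIES ((0 OR 1) IMPLIES (1 AND NOT 1))) -> 0
  row 30 [11110]: (1 IMPLIES ((1 OR 0) IMPLIES (0 AND NOT 0))) -> 0
  row 31 [11111]: (1 IMPLIES ((1 OR 1) IMPLIES (1 AND NOT 1))) -> 0
Full result column, 4 rows per line (a,b,c fixed per line; d,e runs 00..11 left to right):
  rows 0-3 [a,b,c=000]: 1111  = hex F
  rows 4-7 [a,b,c=001]: 1111  = hex F
  rows 8-11 [a,b,c=010]: 1111  = hex F
  rows 12-15 [a,b,c=011]: 1111  = hex F
  rows 16-19 [a,b,c=100]: 1000  = hex 8
  rows 20-23 [a,b,c=101]: 1000  = hex 8
  rows 24-27 [a,b,c=110]: 1000  = hex 8
  rows 28-31 [a,b,c=111]: 1000  = hex 8
Output column (row 0 .. row 31) = 11111111111111111000100010001000
Output column grouped in 4s = 1111 1111 1111 1111 1000 1000 1000 1000 = 0xFFFF8888
Convert to decimal digit by digit (value = value*16 + digit):
  F -> 15
  15*16 + 15 (F) = 255
  255*16 + 15 (F) = 4095
  4095*16 + 15 (F) = 65535
  65535*16 + 8 = 1048568
  1048568*16 + 8 = 16777096
  16777096*16 + 8 = 268433544
  268433544*16 + 8 = 4294936712
Decimal = 4294936712

4294936712


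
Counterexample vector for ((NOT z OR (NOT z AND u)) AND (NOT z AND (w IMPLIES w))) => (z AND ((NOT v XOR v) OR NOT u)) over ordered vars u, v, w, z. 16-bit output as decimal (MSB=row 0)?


F1 = ((NOT z OR (NOT z AND u)) AND (NOT z AND (w IMPLIES w)))
F2 = (z AND ((NOT v XOR v) OR NOT u))
Counterexample to F1=>F2 is where F1=1 and F2=0.
Evaluate each row (bits = u,v,w,z, MSB first):
  row 0 [0000]: F1=1 F2=0 -> F1&~F2 -> 1
  row 1 [0001]: F1=0 F2=1 -> F1&~F2 -> 0
  row 2 [0010]: F1=1 F2=0 -> F1&~F2 -> 1
  row 3 [0011]: F1=0 F2=1 -> F1&~F2 -> 0
  row 4 [0100]: F1=1 F2=0 -> F1&~F2 -> 1
  row 5 [0101]: F1=0 F2=1 -> F1&~F2 -> 0
  row 6 [0110]: F1=1 F2=0 -> F1&~F2 -> 1
  row 7 [0111]: F1=0 F2=1 -> F1&~F2 -> 0
  row 8 [1000]: F1=1 F2=0 -> F1&~F2 -> 1
  row 9 [1001]: F1=0 F2=1 -> F1&~F2 -> 0
  row 10 [1010]: F1=1 F2=0 -> F1&~F2 -> 1
  row 11 [1011]: F1=0 F2=1 -> F1&~F2 -> 0
  row 12 [1100]: F1=1 F2=0 -> F1&~F2 -> 1
  row 13 [1101]: F1=0 F2=1 -> F1&~F2 -> 0
  row 14 [1110]: F1=1 F2=0 -> F1&~F2 -> 1
  row 15 [1111]: F1=0 F2=1 -> F1&~F2 -> 0
Full result column, 4 rows per line (u,v fixed per line; w,z runs 00..11 left to right):
  rows 0-3 [u,v=00]: 1010  = hex A
  rows 4-7 [u,v=01]: 1010  = hex A
  rows 8-11 [u,v=10]: 1010  = hex A
  rows 12-15 [u,v=11]: 1010  = hex A
Counterexample vector (row 0 .. row 15) = 1010101010101010
Output column grouped in 4s = 1010 1010 1010 1010 = 0xAAAA
Convert to decimal digit by digit (value = value*16 + digit):
  A -> 10
  10*16 + 10 (A) = 170
  170*16 + 10 (A) = 2730
  2730*16 + 10 (A) = 43690
Decimal = 43690

43690


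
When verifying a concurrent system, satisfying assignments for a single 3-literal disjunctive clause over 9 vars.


Step 1: Total=2^9=512
Step 2: Unsat when all 3 false: 2^6=64
Step 3: Sat=512-64=448

448


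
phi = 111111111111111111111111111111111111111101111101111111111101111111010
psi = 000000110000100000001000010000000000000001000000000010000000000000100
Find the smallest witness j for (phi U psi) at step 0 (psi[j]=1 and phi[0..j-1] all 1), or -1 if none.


(phi U psi) at 0: need smallest j with psi[j]=1 and phi[i]=1 for all i in [0,j).
Scan from step 0:
  step 0: phi=1, psi=0 -> continue
  step 1: phi=1, psi=0 -> continue
  step 2: phi=1, psi=0 -> continue
  step 3: phi=1, psi=0 -> continue
  step 6: psi=1 and phi held for [0,6) -> witness found
Witness step = 6

6


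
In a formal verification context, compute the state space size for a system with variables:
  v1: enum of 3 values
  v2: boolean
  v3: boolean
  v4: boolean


State space = product of domain sizes of all variables.
Domain sizes:
  v1 (enum of 3 values): 3
  v2 (boolean): 2
  v3 (boolean): 2
  v4 (boolean): 2
Product = 3 * 2 * 2 * 2 = 24

24


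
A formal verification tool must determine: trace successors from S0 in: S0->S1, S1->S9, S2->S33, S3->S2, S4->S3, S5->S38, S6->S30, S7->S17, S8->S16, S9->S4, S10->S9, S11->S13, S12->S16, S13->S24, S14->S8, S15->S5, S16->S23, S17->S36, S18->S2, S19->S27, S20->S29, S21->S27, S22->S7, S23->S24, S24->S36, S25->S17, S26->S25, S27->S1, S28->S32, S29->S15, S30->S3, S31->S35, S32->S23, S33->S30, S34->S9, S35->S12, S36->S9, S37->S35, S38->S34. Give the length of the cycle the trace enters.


Trace from S0 until a state repeats:
  S0 -> S1 -> S9 -> S4 -> S3 -> S2 -> S33 -> S30 -> S3
S3 first seen at step 4, revisited at step 8.
Cycle length = 8 - 4 = 4

4


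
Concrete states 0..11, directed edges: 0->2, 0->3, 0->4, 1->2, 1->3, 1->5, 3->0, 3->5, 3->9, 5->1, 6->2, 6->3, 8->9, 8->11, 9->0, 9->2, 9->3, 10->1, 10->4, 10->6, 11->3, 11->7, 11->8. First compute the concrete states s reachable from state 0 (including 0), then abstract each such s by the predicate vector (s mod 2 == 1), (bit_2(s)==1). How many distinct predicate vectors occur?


BFS from 0:
Concrete reachable: {0, 1, 2, 3, 4, 5, 9}
Abstract via predicates (s mod 2 == 1), (bit_2(s)==1):
  (0,0) <- {0, 2}
  (0,1) <- {4}
  (1,0) <- {1, 3, 9}
  (1,1) <- {5}
Distinct abstract states = 4

4


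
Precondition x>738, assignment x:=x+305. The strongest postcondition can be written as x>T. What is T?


Formula: sp(P, x:=E) = exists old_x. (x = E[old_x/x]) AND P[old_x/x] (old_x is the value of x before the assignment; eliminate old_x by solving x = E[old_x/x] for old_x)
Step 1: Precondition P: x>738, i.e. old_x > 738
Step 2: Assignment gives x = old_x + 305, so old_x = x - 305
Step 3: Substitute into P: x - 305 > 738
Step 4: Simplify: x > 738+305 = 1043

1043


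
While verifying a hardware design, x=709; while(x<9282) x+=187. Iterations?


Step 1: x goes from 709 toward 9282 by 187; the body runs while x<9282, so iterations = ceil((bound-start)/step)
Step 2: Distance=8573
Step 3: ceil(8573/187)=46

46


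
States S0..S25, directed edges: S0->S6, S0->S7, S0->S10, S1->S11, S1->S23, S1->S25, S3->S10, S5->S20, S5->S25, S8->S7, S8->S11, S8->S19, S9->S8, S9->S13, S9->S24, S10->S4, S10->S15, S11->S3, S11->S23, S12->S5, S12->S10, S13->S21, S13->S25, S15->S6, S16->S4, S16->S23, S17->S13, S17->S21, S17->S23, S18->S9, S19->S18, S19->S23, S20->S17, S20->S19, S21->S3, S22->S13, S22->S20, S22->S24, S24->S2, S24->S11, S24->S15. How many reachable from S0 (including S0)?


BFS from S0:
  layer 0: {S0}
  layer 1: {S6, S7, S10}
  layer 2: {S4, S15}
Reachable set: {S0, S4, S6, S7, S10, S15}
Count = 6

6


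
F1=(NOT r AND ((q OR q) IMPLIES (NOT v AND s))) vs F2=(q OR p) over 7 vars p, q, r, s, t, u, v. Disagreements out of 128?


F1 = (NOT r AND ((q OR q) IMPLIES (NOT v AND s)))
F2 = (q OR p)
Evaluate both on each of 128 rows (bits = p,q,r,s,t,u,v):
  row 0 [0000000]: F1=1 F2=0 (differ) -> 1
  row 1 [0000001]: F1=1 F2=0 (differ) -> 1
  row 2 [0000010]: F1=1 F2=0 (differ) -> 1
  row 3 [0000011]: F1=1 F2=0 (differ) -> 1
  row 4 [0000100]: F1=1 F2=0 (differ) -> 1
  (every remaining row is evaluated the same way; all 128 results are listed next)
Full result column, 8 rows per line (p,q,r,s fixed per line; t,u,v runs 000..111 left to right):
  rows 0-7 [p,q,r,s=0000]: 11111111  (ones: 8)
  rows 8-15 [p,q,r,s=0001]: 11111111  (ones: 8)
  rows 16-23 [p,q,r,s=0010]: 00000000  (ones: 0)
  rows 24-31 [p,q,r,s=0011]: 00000000  (ones: 0)
  rows 32-39 [p,q,r,s=0100]: 11111111  (ones: 8)
  rows 40-47 [p,q,r,s=0101]: 01010101  (ones: 4)
  rows 48-55 [p,q,r,s=0110]: 11111111  (ones: 8)
  rows 56-63 [p,q,r,s=0111]: 11111111  (ones: 8)
  rows 64-71 [p,q,r,s=1000]: 00000000  (ones: 0)
  rows 72-79 [p,q,r,s=1001]: 00000000  (ones: 0)
  rows 80-87 [p,q,r,s=1010]: 11111111  (ones: 8)
  rows 88-95 [p,q,r,s=1011]: 11111111  (ones: 8)
  rows 96-103 [p,q,r,s=1100]: 11111111  (ones: 8)
  rows 104-111 [p,q,r,s=1101]: 01010101  (ones: 4)
  rows 112-119 [p,q,r,s=1110]: 11111111  (ones: 8)
  rows 120-127 [p,q,r,s=1111]: 11111111  (ones: 8)
Disagreements = 8+8+0+0+8+4+8+8+0+0+8+8+8+4+8+8 = 88

88


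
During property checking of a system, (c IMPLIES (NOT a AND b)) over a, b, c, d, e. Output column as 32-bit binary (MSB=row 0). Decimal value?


Formula: (c IMPLIES (NOT a AND b)) over a, b, c, d, e (32 rows)
Evaluate each row (bits = a,b,c,d,e, MSB first):
  row 0 [00000]: (0 IMPLIES (NOT 0 AND 0)) -> 1
  row 1 [00001]: (0 IMPLIES (NOT 0 AND 0)) -> 1
  row 2 [00010]: (0 IMPLIES (NOT 0 AND 0)) -> 1
  row 3 [00011]: (0 IMPLIES (NOT 0 AND 0)) -> 1
  row 4 [00100]: (1 IMPLIES (NOT 0 AND 0)) -> 0
  row 5 [00101]: (1 IMPLIES (NOT 0 AND 0)) -> 0
  row 6 [00110]: (1 IMPLIES (NOT 0 AND 0)) -> 0
  row 7 [00111]: (1 IMPLIES (NOT 0 AND 0)) -> 0
  row 8 [01000]: (0 IMPLIES (NOT 0 AND 1)) -> 1
  row 9 [01001]: (0 IMPLIES (NOT 0 AND 1)) -> 1
  row 10 [01010]: (0 IMPLIES (NOT 0 AND 1)) -> 1
  row 11 [01011]: (0 IMPLIES (NOT 0 AND 1)) -> 1
  row 12 [01100]: (1 IMPLIES (NOT 0 AND 1)) -> 1
  row 13 [01101]: (1 IMPLIES (NOT 0 AND 1)) -> 1
  row 14 [01110]: (1 IMPLIES (NOT 0 AND 1)) -> 1
  row 15 [01111]: (1 IMPLIES (NOT 0 AND 1)) -> 1
  row 16 [10000]: (0 IMPLIES (NOT 1 AND 0)) -> 1
  row 17 [10001]: (0 IMPLIES (NOT 1 AND 0)) -> 1
  row 18 [10010]: (0 IMPLIES (NOT 1 AND 0)) -> 1
  row 19 [10011]: (0 IMPLIES (NOT 1 AND 0)) -> 1
  row 20 [10100]: (1 IMPLIES (NOT 1 AND 0)) -> 0
  row 21 [10101]: (1 IMPLIES (NOT 1 AND 0)) -> 0
  row 22 [10110]: (1 IMPLIES (NOT 1 AND 0)) -> 0
  row 23 [10111]: (1 IMPLIES (NOT 1 AND 0)) -> 0
  row 24 [11000]: (0 IMPLIES (NOT 1 AND 1)) -> 1
  row 25 [11001]: (0 IMPLIES (NOT 1 AND 1)) -> 1
  row 26 [11010]: (0 IMPLIES (NOT 1 AND 1)) -> 1
  row 27 [11011]: (0 IMPLIES (NOT 1 AND 1)) -> 1
  row 28 [11100]: (1 IMPLIES (NOT 1 AND 1)) -> 0
  row 29 [11101]: (1 IMPLIES (NOT 1 AND 1)) -> 0
  row 30 [11110]: (1 IMPLIES (NOT 1 AND 1)) -> 0
  row 31 [11111]: (1 IMPLIES (NOT 1 AND 1)) -> 0
Full result column, 4 rows per line (a,b,c fixed per line; d,e runs 00..11 left to right):
  rows 0-3 [a,b,c=000]: 1111  = hex F
  rows 4-7 [a,b,c=001]: 0000  = hex 0
  rows 8-11 [a,b,c=010]: 1111  = hex F
  rows 12-15 [a,b,c=011]: 1111  = hex F
  rows 16-19 [a,b,c=100]: 1111  = hex F
  rows 20-23 [a,b,c=101]: 0000  = hex 0
  rows 24-27 [a,b,c=110]: 1111  = hex F
  rows 28-31 [a,b,c=111]: 0000  = hex 0
Output column (row 0 .. row 31) = 11110000111111111111000011110000
Output column grouped in 4s = 1111 0000 1111 1111 1111 0000 1111 0000 = 0xF0FFF0F0
Convert to decimal digit by digit (value = value*16 + digit):
  F -> 15
  15*16 + 0 = 240
  240*16 + 15 (F) = 3855
  3855*16 + 15 (F) = 61695
  61695*16 + 15 (F) = 987135
  987135*16 + 0 = 15794160
  15794160*16 + 15 (F) = 252706575
  252706575*16 + 0 = 4043305200
Decimal = 4043305200

4043305200


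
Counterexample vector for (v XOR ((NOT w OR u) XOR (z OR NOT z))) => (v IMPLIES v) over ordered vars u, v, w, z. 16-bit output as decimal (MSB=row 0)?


F1 = (v XOR ((NOT w OR u) XOR (z OR NOT z)))
F2 = (v IMPLIES v)
Counterexample to F1=>F2 is where F1=1 and F2=0.
Evaluate each row (bits = u,v,w,z, MSB first):
  row 0 [0000]: F1=0 F2=1 -> F1&~F2 -> 0
  row 1 [0001]: F1=0 F2=1 -> F1&~F2 -> 0
  row 2 [0010]: F1=1 F2=1 -> F1&~F2 -> 0
  row 3 [0011]: F1=1 F2=1 -> F1&~F2 -> 0
  row 4 [0100]: F1=1 F2=1 -> F1&~F2 -> 0
  row 5 [0101]: F1=1 F2=1 -> F1&~F2 -> 0
  row 6 [0110]: F1=0 F2=1 -> F1&~F2 -> 0
  row 7 [0111]: F1=0 F2=1 -> F1&~F2 -> 0
  row 8 [1000]: F1=0 F2=1 -> F1&~F2 -> 0
  row 9 [1001]: F1=0 F2=1 -> F1&~F2 -> 0
  row 10 [1010]: F1=0 F2=1 -> F1&~F2 -> 0
  row 11 [1011]: F1=0 F2=1 -> F1&~F2 -> 0
  row 12 [1100]: F1=1 F2=1 -> F1&~F2 -> 0
  row 13 [1101]: F1=1 F2=1 -> F1&~F2 -> 0
  row 14 [1110]: F1=1 F2=1 -> F1&~F2 -> 0
  row 15 [1111]: F1=1 F2=1 -> F1&~F2 -> 0
Full result column, 4 rows per line (u,v fixed per line; w,z runs 00..11 left to right):
  rows 0-3 [u,v=00]: 0000  = hex 0
  rows 4-7 [u,v=01]: 0000  = hex 0
  rows 8-11 [u,v=10]: 0000  = hex 0
  rows 12-15 [u,v=11]: 0000  = hex 0
Counterexample vector (row 0 .. row 15) = 0000000000000000
Output column grouped in 4s = 0000 0000 0000 0000 = 0x0000
Convert to decimal digit by digit (value = value*16 + digit):
  0 -> 0
  0*16 + 0 = 0
  0*16 + 0 = 0
  0*16 + 0 = 0
Decimal = 0

0


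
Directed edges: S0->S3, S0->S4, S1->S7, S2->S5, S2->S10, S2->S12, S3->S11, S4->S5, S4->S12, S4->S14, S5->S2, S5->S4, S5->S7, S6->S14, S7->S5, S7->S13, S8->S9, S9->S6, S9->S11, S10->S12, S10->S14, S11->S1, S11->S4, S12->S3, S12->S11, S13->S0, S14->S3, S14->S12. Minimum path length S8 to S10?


BFS layer-by-layer from S8:
  dist 0: {S8}
  dist 1: {S9}
  dist 2: {S6, S11}
  dist 3: {S1, S4, S14}
  dist 4: {S3, S5, S7, S12}
  dist 5: {S2, S13}
  dist 6: {S0, S10}
  -> S10 reached at distance 6
Shortest path length = 6

6


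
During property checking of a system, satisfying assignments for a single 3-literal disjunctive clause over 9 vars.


Step 1: Total=2^9=512
Step 2: Unsat when all 3 false: 2^6=64
Step 3: Sat=512-64=448

448


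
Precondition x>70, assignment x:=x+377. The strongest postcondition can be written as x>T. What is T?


Formula: sp(P, x:=E) = exists old_x. (x = E[old_x/x]) AND P[old_x/x] (old_x is the value of x before the assignment; eliminate old_x by solving x = E[old_x/x] for old_x)
Step 1: Precondition P: x>70, i.e. old_x > 70
Step 2: Assignment gives x = old_x + 377, so old_x = x - 377
Step 3: Substitute into P: x - 377 > 70
Step 4: Simplify: x > 70+377 = 447

447


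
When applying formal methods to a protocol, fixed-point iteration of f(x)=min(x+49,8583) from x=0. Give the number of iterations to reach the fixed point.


Step 1: x=0, cap=8583, increment=49
Step 2: x grows by 49 each step until capped at 8583; fixed point is x=8583
Step 3: iterations = ceil(8583/49) = 176

176


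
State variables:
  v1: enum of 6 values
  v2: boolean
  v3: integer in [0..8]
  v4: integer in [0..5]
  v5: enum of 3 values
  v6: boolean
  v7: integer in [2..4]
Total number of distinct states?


State space = product of domain sizes of all variables.
Domain sizes:
  v1 (enum of 6 values): 6
  v2 (boolean): 2
  v3 (integer in [0..8]): 9
  v4 (integer in [0..5]): 6
  v5 (enum of 3 values): 3
  v6 (boolean): 2
  v7 (integer in [2..4]): 3
Product = 6 * 2 * 9 * 6 * 3 * 2 * 3 = 11664

11664


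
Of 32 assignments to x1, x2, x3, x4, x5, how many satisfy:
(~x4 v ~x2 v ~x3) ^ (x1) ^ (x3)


CNF with 3 clauses over 5 vars (32 assignments).
An assignment satisfies CNF iff every clause has >=1 true literal.
Check each row (bits = x1,x2,x3,x4,x5; clause T/F shown):
  row 0 [00000]: clauses=TFF -> 0
  row 1 [00001]: clauses=TFF -> 0
  row 2 [00010]: clauses=TFF -> 0
  row 3 [00011]: clauses=TFF -> 0
  row 4 [00100]: clauses=TFT -> 0
  row 5 [00101]: clauses=TFT -> 0
  row 6 [00110]: clauses=TFT -> 0
  row 7 [00111]: clauses=TFT -> 0
  row 8 [01000]: clauses=TFF -> 0
  row 9 [01001]: clauses=TFF -> 0
  row 10 [01010]: clauses=TFF -> 0
  row 11 [01011]: clauses=TFF -> 0
  row 12 [01100]: clauses=TFT -> 0
  row 13 [01101]: clauses=TFT -> 0
  row 14 [01110]: clauses=FFT -> 0
  row 15 [01111]: clauses=FFT -> 0
  row 16 [10000]: clauses=TTF -> 0
  row 17 [10001]: clauses=TTF -> 0
  row 18 [10010]: clauses=TTF -> 0
  row 19 [10011]: clauses=TTF -> 0
  row 20 [10100]: clauses=TTT -> 1
  row 21 [10101]: clauses=TTT -> 1
  row 22 [10110]: clauses=TTT -> 1
  row 23 [10111]: clauses=TTT -> 1
  row 24 [11000]: clauses=TTF -> 0
  row 25 [11001]: clauses=TTF -> 0
  row 26 [11010]: clauses=TTF -> 0
  row 27 [11011]: clauses=TTF -> 0
  row 28 [11100]: clauses=TTT -> 1
  row 29 [11101]: clauses=TTT -> 1
  row 30 [11110]: clauses=FTT -> 0
  row 31 [11111]: clauses=FTT -> 0
Full result column, 8 rows per line (x1,x2 fixed per line; x3,x4,x5 runs 000..111 left to right):
  rows 0-7 [x1,x2=00]: 00000000  (ones: 0)
  rows 8-15 [x1,x2=01]: 00000000  (ones: 0)
  rows 16-23 [x1,x2=10]: 00001111  (ones: 4)
  rows 24-31 [x1,x2=11]: 00001100  (ones: 2)
Satisfying assignments = 0+0+4+2 = 6

6


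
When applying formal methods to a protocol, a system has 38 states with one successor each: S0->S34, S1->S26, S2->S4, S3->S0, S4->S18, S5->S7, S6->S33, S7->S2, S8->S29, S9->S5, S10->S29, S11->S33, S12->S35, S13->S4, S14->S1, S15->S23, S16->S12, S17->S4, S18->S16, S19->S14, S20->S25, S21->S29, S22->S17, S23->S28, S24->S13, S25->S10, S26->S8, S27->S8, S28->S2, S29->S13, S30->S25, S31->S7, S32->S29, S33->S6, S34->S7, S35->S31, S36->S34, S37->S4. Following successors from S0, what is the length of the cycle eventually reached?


Trace from S0 until a state repeats:
  S0 -> S34 -> S7 -> S2 -> S4 -> S18 -> S16 -> S12 -> S35 -> S31 -> S7
S7 first seen at step 2, revisited at step 10.
Cycle length = 10 - 2 = 8

8


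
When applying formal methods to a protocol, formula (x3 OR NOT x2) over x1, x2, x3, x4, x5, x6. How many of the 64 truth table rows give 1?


Formula: (x3 OR NOT x2) over 6 vars (64 rows)
Evaluate each row (x1, x2, x3, x4, x5, x6 as bits, MSB first):
  row 0 [000000]: (0 OR NOT 0) -> 1
  row 1 [000001]: (0 OR NOT 0) -> 1
  row 2 [000010]: (0 OR NOT 0) -> 1
  row 3 [000011]: (0 OR NOT 0) -> 1
  row 4 [000100]: (0 OR NOT 0) -> 1
  (every remaining row is evaluated the same way; all 64 results are listed next)
Full result column, 8 rows per line (x1,x2,x3 fixed per line; x4,x5,x6 runs 000..111 left to right):
  rows 0-7 [x1,x2,x3=000]: 11111111  (ones: 8)
  rows 8-15 [x1,x2,x3=001]: 11111111  (ones: 8)
  rows 16-23 [x1,x2,x3=010]: 00000000  (ones: 0)
  rows 24-31 [x1,x2,x3=011]: 11111111  (ones: 8)
  rows 32-39 [x1,x2,x3=100]: 11111111  (ones: 8)
  rows 40-47 [x1,x2,x3=101]: 11111111  (ones: 8)
  rows 48-55 [x1,x2,x3=110]: 00000000  (ones: 0)
  rows 56-63 [x1,x2,x3=111]: 11111111  (ones: 8)
Count of 1-rows = 8+8+0+8+8+8+0+8 = 48

48


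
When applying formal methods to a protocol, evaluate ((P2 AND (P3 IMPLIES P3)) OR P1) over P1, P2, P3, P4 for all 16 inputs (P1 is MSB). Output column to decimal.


Formula: ((P2 AND (P3 IMPLIES P3)) OR P1) over P1, P2, P3, P4 (16 rows)
Evaluate each row (bits = P1,P2,P3,P4, MSB first):
  row 0 [0000]: ((0 AND (0 IMPLIES 0)) OR 0) -> 0
  row 1 [0001]: ((0 AND (0 IMPLIES 0)) OR 0) -> 0
  row 2 [0010]: ((0 AND (1 IMPLIES 1)) OR 0) -> 0
  row 3 [0011]: ((0 AND (1 IMPLIES 1)) OR 0) -> 0
  row 4 [0100]: ((1 AND (0 IMPLIES 0)) OR 0) -> 1
  row 5 [0101]: ((1 AND (0 IMPLIES 0)) OR 0) -> 1
  row 6 [0110]: ((1 AND (1 IMPLIES 1)) OR 0) -> 1
  row 7 [0111]: ((1 AND (1 IMPLIES 1)) OR 0) -> 1
  row 8 [1000]: ((0 AND (0 IMPLIES 0)) OR 1) -> 1
  row 9 [1001]: ((0 AND (0 IMPLIES 0)) OR 1) -> 1
  row 10 [1010]: ((0 AND (1 IMPLIES 1)) OR 1) -> 1
  row 11 [1011]: ((0 AND (1 IMPLIES 1)) OR 1) -> 1
  row 12 [1100]: ((1 AND (0 IMPLIES 0)) OR 1) -> 1
  row 13 [1101]: ((1 AND (0 IMPLIES 0)) OR 1) -> 1
  row 14 [1110]: ((1 AND (1 IMPLIES 1)) OR 1) -> 1
  row 15 [1111]: ((1 AND (1 IMPLIES 1)) OR 1) -> 1
Full result column, 4 rows per line (P1,P2 fixed per line; P3,P4 runs 00..11 left to right):
  rows 0-3 [P1,P2=00]: 0000  = hex 0
  rows 4-7 [P1,P2=01]: 1111  = hex F
  rows 8-11 [P1,P2=10]: 1111  = hex F
  rows 12-15 [P1,P2=11]: 1111  = hex F
Output column (row 0 .. row 15) = 0000111111111111
Output column grouped in 4s = 0000 1111 1111 1111 = 0x0FFF
Convert to decimal digit by digit (value = value*16 + digit):
  0 -> 0
  0*16 + 15 (F) = 15
  15*16 + 15 (F) = 255
  255*16 + 15 (F) = 4095
Decimal = 4095

4095


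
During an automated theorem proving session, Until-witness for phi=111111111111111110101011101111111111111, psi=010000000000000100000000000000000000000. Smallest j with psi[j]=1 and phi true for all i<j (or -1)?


(phi U psi) at 0: need smallest j with psi[j]=1 and phi[i]=1 for all i in [0,j).
Scan from step 0:
  step 0: phi=1, psi=0 -> continue
  step 1: psi=1 and phi held for [0,1) -> witness found
Witness step = 1

1


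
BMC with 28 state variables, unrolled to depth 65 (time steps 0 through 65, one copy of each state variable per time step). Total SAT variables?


BMC unrolls to depth k, creating one copy of each state var for steps 0..k.
Step count = 65 + 1 = 66 (steps 0 through 65)
Vars per step = 28
Total = 28 * 66 = 1848

1848


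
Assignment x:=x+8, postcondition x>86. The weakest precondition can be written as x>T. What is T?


Formula: wp(x:=E, P) = P[E/x] (substitute E for x in postcondition)
Step 1: Postcondition: x>86
Step 2: Substitute x+8 for x: x+8>86
Step 3: Solve for x: x > 86-8 = 78

78


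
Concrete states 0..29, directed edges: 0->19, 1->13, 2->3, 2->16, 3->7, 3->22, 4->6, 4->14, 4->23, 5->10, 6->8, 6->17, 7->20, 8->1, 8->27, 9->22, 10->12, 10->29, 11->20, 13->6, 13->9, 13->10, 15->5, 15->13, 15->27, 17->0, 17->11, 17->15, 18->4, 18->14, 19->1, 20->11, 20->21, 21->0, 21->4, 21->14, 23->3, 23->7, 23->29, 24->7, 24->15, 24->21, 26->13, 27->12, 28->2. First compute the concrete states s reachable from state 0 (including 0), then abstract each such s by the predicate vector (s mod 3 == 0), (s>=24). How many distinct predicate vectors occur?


BFS from 0:
Concrete reachable: {0, 1, 3, 4, 5, 6, 7, 8, 9, 10, 11, 12, 13, 14, 15, 17, 19, 20, 21, 22, 23, 27, 29}
Abstract via predicates (s mod 3 == 0), (s>=24):
  (0,0) <- {1, 4, 5, 7, 8, 10, 11, 13, 14, 17, 19, 20, 22, 23}
  (0,1) <- {29}
  (1,0) <- {0, 3, 6, 9, 12, 15, 21}
  (1,1) <- {27}
Distinct abstract states = 4

4


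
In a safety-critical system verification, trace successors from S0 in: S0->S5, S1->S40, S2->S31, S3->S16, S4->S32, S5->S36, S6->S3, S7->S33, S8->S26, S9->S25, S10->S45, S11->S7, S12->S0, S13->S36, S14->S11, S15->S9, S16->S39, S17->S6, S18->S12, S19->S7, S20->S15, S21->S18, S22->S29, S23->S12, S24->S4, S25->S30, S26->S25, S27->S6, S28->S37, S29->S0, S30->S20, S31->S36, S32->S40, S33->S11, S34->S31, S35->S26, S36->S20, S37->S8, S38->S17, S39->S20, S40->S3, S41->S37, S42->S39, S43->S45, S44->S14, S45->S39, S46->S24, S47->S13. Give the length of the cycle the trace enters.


Trace from S0 until a state repeats:
  S0 -> S5 -> S36 -> S20 -> S15 -> S9 -> S25 -> S30 -> S20
S20 first seen at step 3, revisited at step 8.
Cycle length = 8 - 3 = 5

5


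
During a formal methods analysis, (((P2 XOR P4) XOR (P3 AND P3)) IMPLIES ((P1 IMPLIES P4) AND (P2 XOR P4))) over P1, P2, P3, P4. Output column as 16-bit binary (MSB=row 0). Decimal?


Formula: (((P2 XOR P4) XOR (P3 AND P3)) IMPLIES ((P1 IMPLIES P4) AND (P2 XOR P4))) over P1, P2, P3, P4 (16 rows)
Evaluate each row (bits = P1,P2,P3,P4, MSB first):
  row 0 [0000]: (((0 XOR 0) XOR (0 AND 0)) IMPLIES ((0 IMPLIES 0) AND (0 XOR 0))) -> 1
  row 1 [0001]: (((0 XOR 1) XOR (0 AND 0)) IMPLIES ((0 IMPLIES 1) AND (0 XOR 1))) -> 1
  row 2 [0010]: (((0 XOR 0) XOR (1 AND 1)) IMPLIES ((0 IMPLIES 0) AND (0 XOR 0))) -> 0
  row 3 [0011]: (((0 XOR 1) XOR (1 AND 1)) IMPLIES ((0 IMPLIES 1) AND (0 XOR 1))) -> 1
  row 4 [0100]: (((1 XOR 0) XOR (0 AND 0)) IMPLIES ((0 IMPLIES 0) AND (1 XOR 0))) -> 1
  row 5 [0101]: (((1 XOR 1) XOR (0 AND 0)) IMPLIES ((0 IMPLIES 1) AND (1 XOR 1))) -> 1
  row 6 [0110]: (((1 XOR 0) XOR (1 AND 1)) IMPLIES ((0 IMPLIES 0) AND (1 XOR 0))) -> 1
  row 7 [0111]: (((1 XOR 1) XOR (1 AND 1)) IMPLIES ((0 IMPLIES 1) AND (1 XOR 1))) -> 0
  row 8 [1000]: (((0 XOR 0) XOR (0 AND 0)) IMPLIES ((1 IMPLIES 0) AND (0 XOR 0))) -> 1
  row 9 [1001]: (((0 XOR 1) XOR (0 AND 0)) IMPLIES ((1 IMPLIES 1) AND (0 XOR 1))) -> 1
  row 10 [1010]: (((0 XOR 0) XOR (1 AND 1)) IMPLIES ((1 IMPLIES 0) AND (0 XOR 0))) -> 0
  row 11 [1011]: (((0 XOR 1) XOR (1 AND 1)) IMPLIES ((1 IMPLIES 1) AND (0 XOR 1))) -> 1
  row 12 [1100]: (((1 XOR 0) XOR (0 AND 0)) IMPLIES ((1 IMPLIES 0) AND (1 XOR 0))) -> 0
  row 13 [1101]: (((1 XOR 1) XOR (0 AND 0)) IMPLIES ((1 IMPLIES 1) AND (1 XOR 1))) -> 1
  row 14 [1110]: (((1 XOR 0) XOR (1 AND 1)) IMPLIES ((1 IMPLIES 0) AND (1 XOR 0))) -> 1
  row 15 [1111]: (((1 XOR 1) XOR (1 AND 1)) IMPLIES ((1 IMPLIES 1) AND (1 XOR 1))) -> 0
Full result column, 4 rows per line (P1,P2 fixed per line; P3,P4 runs 00..11 left to right):
  rows 0-3 [P1,P2=00]: 1101  = hex D
  rows 4-7 [P1,P2=01]: 1110  = hex E
  rows 8-11 [P1,P2=10]: 1101  = hex D
  rows 12-15 [P1,P2=11]: 0110  = hex 6
Output column (row 0 .. row 15) = 1101111011010110
Output column grouped in 4s = 1101 1110 1101 0110 = 0xDED6
Convert to decimal digit by digit (value = value*16 + digit):
  D -> 13
  13*16 + 14 (E) = 222
  222*16 + 13 (D) = 3565
  3565*16 + 6 = 57046
Decimal = 57046

57046


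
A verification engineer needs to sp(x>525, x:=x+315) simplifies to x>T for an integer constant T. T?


Formula: sp(P, x:=E) = exists old_x. (x = E[old_x/x]) AND P[old_x/x] (old_x is the value of x before the assignment; eliminate old_x by solving x = E[old_x/x] for old_x)
Step 1: Precondition P: x>525, i.e. old_x > 525
Step 2: Assignment gives x = old_x + 315, so old_x = x - 315
Step 3: Substitute into P: x - 315 > 525
Step 4: Simplify: x > 525+315 = 840

840


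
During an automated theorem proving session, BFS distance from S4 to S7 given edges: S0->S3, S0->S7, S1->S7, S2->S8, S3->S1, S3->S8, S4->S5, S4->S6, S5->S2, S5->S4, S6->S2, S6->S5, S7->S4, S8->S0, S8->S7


BFS layer-by-layer from S4:
  dist 0: {S4}
  dist 1: {S5, S6}
  dist 2: {S2}
  dist 3: {S8}
  dist 4: {S0, S7}
  -> S7 reached at distance 4
Shortest path length = 4

4


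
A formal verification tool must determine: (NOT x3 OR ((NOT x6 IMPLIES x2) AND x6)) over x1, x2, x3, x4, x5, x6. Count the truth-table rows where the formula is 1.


Formula: (NOT x3 OR ((NOT x6 IMPLIES x2) AND x6)) over 6 vars (64 rows)
Evaluate each row (x1, x2, x3, x4, x5, x6 as bits, MSB first):
  row 0 [000000]: (NOT 0 OR ((NOT 0 IMPLIES 0) AND 0)) -> 1
  row 1 [000001]: (NOT 0 OR ((NOT 1 IMPLIES 0) AND 1)) -> 1
  row 2 [000010]: (NOT 0 OR ((NOT 0 IMPLIES 0) AND 0)) -> 1
  row 3 [000011]: (NOT 0 OR ((NOT 1 IMPLIES 0) AND 1)) -> 1
  row 4 [000100]: (NOT 0 OR ((NOT 0 IMPLIES 0) AND 0)) -> 1
  (every remaining row is evaluated the same way; all 64 results are listed next)
Full result column, 8 rows per line (x1,x2,x3 fixed per line; x4,x5,x6 runs 000..111 left to right):
  rows 0-7 [x1,x2,x3=000]: 11111111  (ones: 8)
  rows 8-15 [x1,x2,x3=001]: 01010101  (ones: 4)
  rows 16-23 [x1,x2,x3=010]: 11111111  (ones: 8)
  rows 24-31 [x1,x2,x3=011]: 01010101  (ones: 4)
  rows 32-39 [x1,x2,x3=100]: 11111111  (ones: 8)
  rows 40-47 [x1,x2,x3=101]: 01010101  (ones: 4)
  rows 48-55 [x1,x2,x3=110]: 11111111  (ones: 8)
  rows 56-63 [x1,x2,x3=111]: 01010101  (ones: 4)
Count of 1-rows = 8+4+8+4+8+4+8+4 = 48

48


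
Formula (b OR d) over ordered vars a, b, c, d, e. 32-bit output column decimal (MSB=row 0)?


Formula: (b OR d) over a, b, c, d, e (32 rows)
Evaluate each row (bits = a,b,c,d,e, MSB first):
  row 0 [00000]: (0 OR 0) -> 0
  row 1 [00001]: (0 OR 0) -> 0
  row 2 [00010]: (0 OR 1) -> 1
  row 3 [00011]: (0 OR 1) -> 1
  row 4 [00100]: (0 OR 0) -> 0
  row 5 [00101]: (0 OR 0) -> 0
  row 6 [00110]: (0 OR 1) -> 1
  row 7 [00111]: (0 OR 1) -> 1
  row 8 [01000]: (1 OR 0) -> 1
  row 9 [01001]: (1 OR 0) -> 1
  row 10 [01010]: (1 OR 1) -> 1
  row 11 [01011]: (1 OR 1) -> 1
  row 12 [01100]: (1 OR 0) -> 1
  row 13 [01101]: (1 OR 0) -> 1
  row 14 [01110]: (1 OR 1) -> 1
  row 15 [01111]: (1 OR 1) -> 1
  row 16 [10000]: (0 OR 0) -> 0
  row 17 [10001]: (0 OR 0) -> 0
  row 18 [10010]: (0 OR 1) -> 1
  row 19 [10011]: (0 OR 1) -> 1
  row 20 [10100]: (0 OR 0) -> 0
  row 21 [10101]: (0 OR 0) -> 0
  row 22 [10110]: (0 OR 1) -> 1
  row 23 [10111]: (0 OR 1) -> 1
  row 24 [11000]: (1 OR 0) -> 1
  row 25 [11001]: (1 OR 0) -> 1
  row 26 [11010]: (1 OR 1) -> 1
  row 27 [11011]: (1 OR 1) -> 1
  row 28 [11100]: (1 OR 0) -> 1
  row 29 [11101]: (1 OR 0) -> 1
  row 30 [11110]: (1 OR 1) -> 1
  row 31 [11111]: (1 OR 1) -> 1
Full result column, 4 rows per line (a,b,c fixed per line; d,e runs 00..11 left to right):
  rows 0-3 [a,b,c=000]: 0011  = hex 3
  rows 4-7 [a,b,c=001]: 0011  = hex 3
  rows 8-11 [a,b,c=010]: 1111  = hex F
  rows 12-15 [a,b,c=011]: 1111  = hex F
  rows 16-19 [a,b,c=100]: 0011  = hex 3
  rows 20-23 [a,b,c=101]: 0011  = hex 3
  rows 24-27 [a,b,c=110]: 1111  = hex F
  rows 28-31 [a,b,c=111]: 1111  = hex F
Output column (row 0 .. row 31) = 00110011111111110011001111111111
Output column grouped in 4s = 0011 0011 1111 1111 0011 0011 1111 1111 = 0x33FF33FF
Convert to decimal digit by digit (value = value*16 + digit):
  3 -> 3
  3*16 + 3 = 51
  51*16 + 15 (F) = 831
  831*16 + 15 (F) = 13311
  13311*16 + 3 = 212979
  212979*16 + 3 = 3407667
  3407667*16 + 15 (F) = 54522687
  54522687*16 + 15 (F) = 872363007
Decimal = 872363007

872363007


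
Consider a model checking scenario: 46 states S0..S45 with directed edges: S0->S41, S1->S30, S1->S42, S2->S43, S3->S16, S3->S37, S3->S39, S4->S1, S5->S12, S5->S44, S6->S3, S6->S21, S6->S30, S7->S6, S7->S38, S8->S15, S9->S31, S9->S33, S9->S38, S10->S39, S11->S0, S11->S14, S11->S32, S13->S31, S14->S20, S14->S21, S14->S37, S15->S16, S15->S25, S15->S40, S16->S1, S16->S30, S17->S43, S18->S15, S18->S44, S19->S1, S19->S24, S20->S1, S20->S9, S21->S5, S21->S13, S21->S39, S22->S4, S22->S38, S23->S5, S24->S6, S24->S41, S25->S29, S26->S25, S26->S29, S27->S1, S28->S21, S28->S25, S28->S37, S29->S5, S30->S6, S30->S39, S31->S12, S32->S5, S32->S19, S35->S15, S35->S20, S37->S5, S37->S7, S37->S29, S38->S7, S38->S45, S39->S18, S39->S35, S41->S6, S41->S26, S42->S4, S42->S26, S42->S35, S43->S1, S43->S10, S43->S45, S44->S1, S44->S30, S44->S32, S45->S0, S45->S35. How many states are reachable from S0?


BFS from S0:
  layer 0: {S0}
  layer 1: {S41}
  layer 2: {S6, S26}
  layer 3: {S3, S21, S25, S29, S30}
  layer 4: {S5, S13, S16, S37, S39}
  layer 5: {S1, S7, S12, S18, S31, S35, S44}
  layer 6: {S15, S20, S32, S38, S42}
  layer 7: {S4, S9, S19, S40, S45}
  layer 8: {S24, S33}
Reachable set: {S0, S1, S3, S4, S5, S6, S7, S9, S12, S13, S15, S16, S18, S19, S20, S21, S24, S25, S26, S29, S30, S31, S32, S33, S35, S37, S38, S39, S40, S41, S42, S44, S45}
Count = 33

33


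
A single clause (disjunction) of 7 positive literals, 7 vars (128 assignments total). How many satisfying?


Step 1: Total=2^7=128
Step 2: Unsat when all 7 false: 2^0=1
Step 3: Sat=128-1=127

127


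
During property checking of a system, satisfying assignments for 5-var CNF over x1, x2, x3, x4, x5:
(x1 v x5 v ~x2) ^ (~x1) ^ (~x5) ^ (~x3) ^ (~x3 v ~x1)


CNF with 5 clauses over 5 vars (32 assignments).
An assignment satisfies CNF iff every clause has >=1 true literal.
Check each row (bits = x1,x2,x3,x4,x5; clause T/F shown):
  row 0 [00000]: clauses=TTTTT -> 1
  row 1 [00001]: clauses=TTFTT -> 0
  row 2 [00010]: clauses=TTTTT -> 1
  row 3 [00011]: clauses=TTFTT -> 0
  row 4 [00100]: clauses=TTTFT -> 0
  row 5 [00101]: clauses=TTFFT -> 0
  row 6 [00110]: clauses=TTTFT -> 0
  row 7 [00111]: clauses=TTFFT -> 0
  row 8 [01000]: clauses=FTTTT -> 0
  row 9 [01001]: clauses=TTFTT -> 0
  row 10 [01010]: clauses=FTTTT -> 0
  row 11 [01011]: clauses=TTFTT -> 0
  row 12 [01100]: clauses=FTTFT -> 0
  row 13 [01101]: clauses=TTFFT -> 0
  row 14 [01110]: clauses=FTTFT -> 0
  row 15 [01111]: clauses=TTFFT -> 0
  row 16 [10000]: clauses=TFTTT -> 0
  row 17 [10001]: clauses=TFFTT -> 0
  row 18 [10010]: clauses=TFTTT -> 0
  row 19 [10011]: clauses=TFFTT -> 0
  row 20 [10100]: clauses=TFTFF -> 0
  row 21 [10101]: clauses=TFFFF -> 0
  row 22 [10110]: clauses=TFTFF -> 0
  row 23 [10111]: clauses=TFFFF -> 0
  row 24 [11000]: clauses=TFTTT -> 0
  row 25 [11001]: clauses=TFFTT -> 0
  row 26 [11010]: clauses=TFTTT -> 0
  row 27 [11011]: clauses=TFFTT -> 0
  row 28 [11100]: clauses=TFTFF -> 0
  row 29 [11101]: clauses=TFFFF -> 0
  row 30 [11110]: clauses=TFTFF -> 0
  row 31 [11111]: clauses=TFFFF -> 0
Full result column, 8 rows per line (x1,x2 fixed per line; x3,x4,x5 runs 000..111 left to right):
  rows 0-7 [x1,x2=00]: 10100000  (ones: 2)
  rows 8-15 [x1,x2=01]: 00000000  (ones: 0)
  rows 16-23 [x1,x2=10]: 00000000  (ones: 0)
  rows 24-31 [x1,x2=11]: 00000000  (ones: 0)
Satisfying assignments = 2+0+0+0 = 2

2


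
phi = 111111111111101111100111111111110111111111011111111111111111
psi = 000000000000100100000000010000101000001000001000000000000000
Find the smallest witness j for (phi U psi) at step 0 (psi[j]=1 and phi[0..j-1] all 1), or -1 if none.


(phi U psi) at 0: need smallest j with psi[j]=1 and phi[i]=1 for all i in [0,j).
Scan from step 0:
  step 0: phi=1, psi=0 -> continue
  step 1: phi=1, psi=0 -> continue
  step 2: phi=1, psi=0 -> continue
  step 3: phi=1, psi=0 -> continue
  step 12: psi=1 and phi held for [0,12) -> witness found
Witness step = 12

12


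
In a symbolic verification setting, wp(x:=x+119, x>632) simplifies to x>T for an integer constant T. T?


Formula: wp(x:=E, P) = P[E/x] (substitute E for x in postcondition)
Step 1: Postcondition: x>632
Step 2: Substitute x+119 for x: x+119>632
Step 3: Solve for x: x > 632-119 = 513

513


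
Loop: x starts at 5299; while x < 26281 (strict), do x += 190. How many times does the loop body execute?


Step 1: x goes from 5299 toward 26281 by 190; the body runs while x<26281, so iterations = ceil((bound-start)/step)
Step 2: Distance=20982
Step 3: ceil(20982/190)=111

111


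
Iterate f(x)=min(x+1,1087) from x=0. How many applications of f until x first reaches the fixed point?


Step 1: x=0, cap=1087, increment=1
Step 2: x grows by 1 each step until capped at 1087; fixed point is x=1087
Step 3: iterations = ceil(1087/1) = 1087

1087


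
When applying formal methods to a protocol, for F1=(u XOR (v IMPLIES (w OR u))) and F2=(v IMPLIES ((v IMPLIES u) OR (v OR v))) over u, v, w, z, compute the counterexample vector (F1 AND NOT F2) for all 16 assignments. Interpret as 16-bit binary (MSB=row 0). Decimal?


F1 = (u XOR (v IMPLIES (w OR u)))
F2 = (v IMPLIES ((v IMPLIES u) OR (v OR v)))
Counterexample to F1=>F2 is where F1=1 and F2=0.
Evaluate each row (bits = u,v,w,z, MSB first):
  row 0 [0000]: F1=1 F2=1 -> F1&~F2 -> 0
  row 1 [0001]: F1=1 F2=1 -> F1&~F2 -> 0
  row 2 [0010]: F1=1 F2=1 -> F1&~F2 -> 0
  row 3 [0011]: F1=1 F2=1 -> F1&~F2 -> 0
  row 4 [0100]: F1=0 F2=1 -> F1&~F2 -> 0
  row 5 [0101]: F1=0 F2=1 -> F1&~F2 -> 0
  row 6 [0110]: F1=1 F2=1 -> F1&~F2 -> 0
  row 7 [0111]: F1=1 F2=1 -> F1&~F2 -> 0
  row 8 [1000]: F1=0 F2=1 -> F1&~F2 -> 0
  row 9 [1001]: F1=0 F2=1 -> F1&~F2 -> 0
  row 10 [1010]: F1=0 F2=1 -> F1&~F2 -> 0
  row 11 [1011]: F1=0 F2=1 -> F1&~F2 -> 0
  row 12 [1100]: F1=0 F2=1 -> F1&~F2 -> 0
  row 13 [1101]: F1=0 F2=1 -> F1&~F2 -> 0
  row 14 [1110]: F1=0 F2=1 -> F1&~F2 -> 0
  row 15 [1111]: F1=0 F2=1 -> F1&~F2 -> 0
Full result column, 4 rows per line (u,v fixed per line; w,z runs 00..11 left to right):
  rows 0-3 [u,v=00]: 0000  = hex 0
  rows 4-7 [u,v=01]: 0000  = hex 0
  rows 8-11 [u,v=10]: 0000  = hex 0
  rows 12-15 [u,v=11]: 0000  = hex 0
Counterexample vector (row 0 .. row 15) = 0000000000000000
Output column grouped in 4s = 0000 0000 0000 0000 = 0x0000
Convert to decimal digit by digit (value = value*16 + digit):
  0 -> 0
  0*16 + 0 = 0
  0*16 + 0 = 0
  0*16 + 0 = 0
Decimal = 0

0


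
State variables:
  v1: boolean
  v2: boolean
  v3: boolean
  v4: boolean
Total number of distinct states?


State space = product of domain sizes of all variables.
Domain sizes:
  v1 (boolean): 2
  v2 (boolean): 2
  v3 (boolean): 2
  v4 (boolean): 2
Product = 2 * 2 * 2 * 2 = 16

16


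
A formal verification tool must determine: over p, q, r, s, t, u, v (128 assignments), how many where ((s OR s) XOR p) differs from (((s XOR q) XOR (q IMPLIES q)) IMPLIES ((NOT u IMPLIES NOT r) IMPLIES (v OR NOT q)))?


F1 = ((s OR s) XOR p)
F2 = (((s XOR q) XOR (q IMPLIES q)) IMPLIES ((NOT u IMPLIES NOT r) IMPLIES (v OR NOT q)))
Evaluate both on each of 128 rows (bits = p,q,r,s,t,u,v):
  row 0 [0000000]: F1=0 F2=1 (differ) -> 1
  row 1 [0000001]: F1=0 F2=1 (differ) -> 1
  row 2 [0000010]: F1=0 F2=1 (differ) -> 1
  row 3 [0000011]: F1=0 F2=1 (differ) -> 1
  row 4 [0000100]: F1=0 F2=1 (differ) -> 1
  (every remaining row is evaluated the same way; all 128 results are listed next)
Full result column, 8 rows per line (p,q,r,s fixed per line; t,u,v runs 000..111 left to right):
  rows 0-7 [p,q,r,s=0000]: 11111111  (ones: 8)
  rows 8-15 [p,q,r,s=0001]: 00000000  (ones: 0)
  rows 16-23 [p,q,r,s=0010]: 11111111  (ones: 8)
  rows 24-31 [p,q,r,s=0011]: 00000000  (ones: 0)
  rows 32-39 [p,q,r,s=0100]: 11111111  (ones: 8)
  rows 40-47 [p,q,r,s=0101]: 10101010  (ones: 4)
  rows 48-55 [p,q,r,s=0110]: 11111111  (ones: 8)
  rows 56-63 [p,q,r,s=0111]: 00100010  (ones: 2)
  rows 64-71 [p,q,r,s=1000]: 00000000  (ones: 0)
  rows 72-79 [p,q,r,s=1001]: 11111111  (ones: 8)
  rows 80-87 [p,q,r,s=1010]: 00000000  (ones: 0)
  rows 88-95 [p,q,r,s=1011]: 11111111  (ones: 8)
  rows 96-103 [p,q,r,s=1100]: 00000000  (ones: 0)
  rows 104-111 [p,q,r,s=1101]: 01010101  (ones: 4)
  rows 112-119 [p,q,r,s=1110]: 00000000  (ones: 0)
  rows 120-127 [p,q,r,s=1111]: 11011101  (ones: 6)
Disagreements = 8+0+8+0+8+4+8+2+0+8+0+8+0+4+0+6 = 64

64
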